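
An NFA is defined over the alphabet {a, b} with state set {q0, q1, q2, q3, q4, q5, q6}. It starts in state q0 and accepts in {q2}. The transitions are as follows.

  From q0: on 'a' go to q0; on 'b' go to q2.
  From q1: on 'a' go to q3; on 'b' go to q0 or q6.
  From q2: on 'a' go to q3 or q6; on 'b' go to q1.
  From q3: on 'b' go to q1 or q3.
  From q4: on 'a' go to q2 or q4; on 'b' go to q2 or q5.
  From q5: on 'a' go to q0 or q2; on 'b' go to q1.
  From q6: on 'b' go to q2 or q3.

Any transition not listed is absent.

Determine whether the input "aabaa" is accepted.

Start in {q0}.
Read 'a': q0→{q0}; now {q0}.
Read 'a': q0→{q0}; now {q0}.
Read 'b': q0→{q2}; now {q2}.
Read 'a': q2→{q3, q6}; now {q3, q6}.
Read 'a': q3→∅, q6→∅; now ∅.
The final set ∅ contains no accepting state.

No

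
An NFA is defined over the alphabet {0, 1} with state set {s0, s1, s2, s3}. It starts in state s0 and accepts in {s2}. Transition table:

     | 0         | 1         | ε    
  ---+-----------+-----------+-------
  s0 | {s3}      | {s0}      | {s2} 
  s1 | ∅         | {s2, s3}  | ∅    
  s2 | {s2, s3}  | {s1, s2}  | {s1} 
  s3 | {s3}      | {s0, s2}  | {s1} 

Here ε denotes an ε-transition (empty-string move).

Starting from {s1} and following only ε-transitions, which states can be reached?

{s1}

Begin with {s1}.
No ε-moves leave this set, so the closure equals the set itself.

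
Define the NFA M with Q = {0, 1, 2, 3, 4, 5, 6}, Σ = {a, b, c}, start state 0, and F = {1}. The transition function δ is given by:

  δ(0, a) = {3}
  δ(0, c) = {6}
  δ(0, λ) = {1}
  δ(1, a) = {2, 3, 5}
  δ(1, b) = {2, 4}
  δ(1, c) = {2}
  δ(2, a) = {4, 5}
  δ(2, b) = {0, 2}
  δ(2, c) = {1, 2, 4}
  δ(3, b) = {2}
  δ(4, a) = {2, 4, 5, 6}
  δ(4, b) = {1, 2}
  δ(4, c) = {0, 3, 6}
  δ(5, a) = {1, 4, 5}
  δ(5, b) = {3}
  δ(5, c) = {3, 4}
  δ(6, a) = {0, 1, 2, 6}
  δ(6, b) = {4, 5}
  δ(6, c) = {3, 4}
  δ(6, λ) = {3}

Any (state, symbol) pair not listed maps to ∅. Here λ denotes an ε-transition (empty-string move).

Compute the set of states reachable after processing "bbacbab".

Start: ε-closure({0}) = {0, 1}.
Read 'b': {0, 1} → {2, 4}.
Read 'b': {2, 4} → {0, 1, 2}.
Read 'a': {0, 1, 2} → {2, 3, 4, 5}.
Read 'c': {2, 3, 4, 5} → {0, 1, 2, 3, 4, 6}.
Read 'b': {0, 1, 2, 3, 4, 6} → {0, 1, 2, 4, 5}.
Read 'a': {0, 1, 2, 4, 5} → {1, 2, 3, 4, 5, 6}.
Read 'b': {1, 2, 3, 4, 5, 6} → {0, 1, 2, 3, 4, 5}.

{0, 1, 2, 3, 4, 5}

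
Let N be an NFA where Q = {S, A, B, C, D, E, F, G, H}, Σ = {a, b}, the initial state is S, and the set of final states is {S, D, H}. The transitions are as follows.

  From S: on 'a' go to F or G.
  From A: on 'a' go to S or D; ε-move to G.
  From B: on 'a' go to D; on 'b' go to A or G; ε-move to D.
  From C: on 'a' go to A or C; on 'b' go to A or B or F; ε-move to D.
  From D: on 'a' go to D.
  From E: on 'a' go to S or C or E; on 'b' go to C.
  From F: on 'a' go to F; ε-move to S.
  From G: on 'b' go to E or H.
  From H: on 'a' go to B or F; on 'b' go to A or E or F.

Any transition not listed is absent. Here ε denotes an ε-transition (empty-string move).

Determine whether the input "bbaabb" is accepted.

No

Start in {S}.
Read 'b': S→∅; now ∅.
The set is empty and remains empty for the remaining 5 symbols.
The final set ∅ contains no accepting state.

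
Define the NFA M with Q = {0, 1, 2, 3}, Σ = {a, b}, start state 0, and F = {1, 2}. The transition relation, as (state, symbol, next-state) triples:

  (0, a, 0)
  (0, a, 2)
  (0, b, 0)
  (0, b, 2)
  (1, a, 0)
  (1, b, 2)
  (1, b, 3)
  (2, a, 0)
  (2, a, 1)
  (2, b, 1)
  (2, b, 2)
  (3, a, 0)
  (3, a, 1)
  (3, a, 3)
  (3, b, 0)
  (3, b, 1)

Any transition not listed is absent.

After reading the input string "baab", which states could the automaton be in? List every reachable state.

Start in {0}.
Read 'b': {0} → {0, 2}.
Read 'a': {0, 2} → {0, 1, 2}.
Read 'a': {0, 1, 2} → {0, 1, 2}.
Read 'b': {0, 1, 2} → {0, 1, 2, 3}.

{0, 1, 2, 3}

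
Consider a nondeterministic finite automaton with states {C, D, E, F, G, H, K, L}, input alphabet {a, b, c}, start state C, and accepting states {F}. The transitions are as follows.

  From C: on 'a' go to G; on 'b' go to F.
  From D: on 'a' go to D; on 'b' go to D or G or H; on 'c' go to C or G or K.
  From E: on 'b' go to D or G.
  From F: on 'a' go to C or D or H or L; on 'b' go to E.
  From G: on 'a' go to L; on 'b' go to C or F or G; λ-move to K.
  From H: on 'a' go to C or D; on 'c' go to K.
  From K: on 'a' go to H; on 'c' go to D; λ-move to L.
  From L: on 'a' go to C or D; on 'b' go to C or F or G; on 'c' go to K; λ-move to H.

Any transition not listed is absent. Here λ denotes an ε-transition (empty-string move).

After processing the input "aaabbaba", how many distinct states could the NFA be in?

6

Start in {C}.
Read 'a': {C} → {G, H, K, L}.
Read 'a': {G, H, K, L} → {C, D, H, L}.
Read 'a': {C, D, H, L} → {C, D, G, H, K, L}.
Read 'b': {C, D, G, H, K, L} → {C, D, F, G, H, K, L}.
Read 'b': {C, D, F, G, H, K, L} → {C, D, E, F, G, H, K, L}.
Read 'a': {C, D, E, F, G, H, K, L} → {C, D, G, H, K, L}.
Read 'b': {C, D, G, H, K, L} → {C, D, F, G, H, K, L}.
Read 'a': {C, D, F, G, H, K, L} → {C, D, G, H, K, L}.
That set has 6 states.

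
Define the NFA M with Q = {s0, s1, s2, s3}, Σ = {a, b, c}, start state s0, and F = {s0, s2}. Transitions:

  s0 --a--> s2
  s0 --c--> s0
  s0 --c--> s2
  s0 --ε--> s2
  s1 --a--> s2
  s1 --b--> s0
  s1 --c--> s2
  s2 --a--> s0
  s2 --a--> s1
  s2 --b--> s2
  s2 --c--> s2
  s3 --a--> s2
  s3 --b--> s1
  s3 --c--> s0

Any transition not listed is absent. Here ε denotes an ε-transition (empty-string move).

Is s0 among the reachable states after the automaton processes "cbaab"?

Yes

Start: ε-closure({s0}) = {s0, s2}.
Read 'c': {s0, s2} → {s0, s2}.
Read 'b': {s0, s2} → {s2}.
Read 'a': {s2} → {s0, s1, s2}.
Read 'a': {s0, s1, s2} → {s0, s1, s2}.
Read 'b': {s0, s1, s2} → {s0, s2}.
State s0 is in {s0, s2}.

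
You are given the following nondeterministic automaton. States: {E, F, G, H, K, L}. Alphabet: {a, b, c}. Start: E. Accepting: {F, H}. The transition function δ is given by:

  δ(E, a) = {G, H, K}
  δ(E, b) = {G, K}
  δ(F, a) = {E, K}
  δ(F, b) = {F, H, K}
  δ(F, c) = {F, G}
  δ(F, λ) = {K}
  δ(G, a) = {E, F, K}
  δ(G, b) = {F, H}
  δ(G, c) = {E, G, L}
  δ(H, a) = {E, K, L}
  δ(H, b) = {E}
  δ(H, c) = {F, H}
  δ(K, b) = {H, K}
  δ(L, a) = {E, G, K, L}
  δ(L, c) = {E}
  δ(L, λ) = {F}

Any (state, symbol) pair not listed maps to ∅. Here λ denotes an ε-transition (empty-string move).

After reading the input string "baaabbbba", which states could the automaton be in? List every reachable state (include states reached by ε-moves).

{E, F, G, H, K, L}

Start in {E}.
Read 'b': E→{G, K}; now {G, K}.
Read 'a': G→{E, F, K}, K→∅; now {E, F, K}.
Read 'a': E→{G, H, K}, F→{E, K}, K→∅; now {E, G, H, K}.
Read 'a': E→{G, H, K}, G→{E, F, K}, H→{E, K, L}, K→∅; now {E, F, G, H, K, L}.
Read 'b': E→{G, K}, F→{F, H, K}, G→{F, H}, H→{E}, K→{H, K}, L→∅; now {E, F, G, H, K}.
Read 'b': E→{G, K}, F→{F, H, K}, G→{F, H}, H→{E}, K→{H, K}; now {E, F, G, H, K}.
Read 'b': E→{G, K}, F→{F, H, K}, G→{F, H}, H→{E}, K→{H, K}; now {E, F, G, H, K}.
Read 'b': E→{G, K}, F→{F, H, K}, G→{F, H}, H→{E}, K→{H, K}; now {E, F, G, H, K}.
Read 'a': E→{G, H, K}, F→{E, K}, G→{E, F, K}, H→{E, K, L}, K→∅; now {E, F, G, H, K, L}.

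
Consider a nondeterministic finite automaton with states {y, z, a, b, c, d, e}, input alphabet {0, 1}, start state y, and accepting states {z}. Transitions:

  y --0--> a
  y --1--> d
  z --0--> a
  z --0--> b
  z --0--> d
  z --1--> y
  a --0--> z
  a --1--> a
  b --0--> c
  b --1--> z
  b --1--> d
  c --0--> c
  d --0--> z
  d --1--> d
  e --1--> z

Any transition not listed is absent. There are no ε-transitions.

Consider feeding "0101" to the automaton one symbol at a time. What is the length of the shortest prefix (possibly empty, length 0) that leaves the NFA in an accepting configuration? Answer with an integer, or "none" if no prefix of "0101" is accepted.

3

Start in {y}.
Read '0': y→{a}; now {a}.
Read '1': a→{a}; now {a}.
Read '0': a→{z}; now {z}.
None of the earlier sets intersect F, but {z} does.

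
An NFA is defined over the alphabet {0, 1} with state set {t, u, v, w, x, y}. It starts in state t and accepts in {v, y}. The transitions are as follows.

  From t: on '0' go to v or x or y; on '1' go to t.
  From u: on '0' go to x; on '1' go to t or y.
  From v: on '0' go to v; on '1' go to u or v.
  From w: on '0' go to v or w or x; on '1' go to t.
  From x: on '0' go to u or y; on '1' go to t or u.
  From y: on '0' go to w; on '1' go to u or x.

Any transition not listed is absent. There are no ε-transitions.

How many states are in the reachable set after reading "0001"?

Start in {t}.
Read '0': t→{v, x, y}; now {v, x, y}.
Read '0': v→{v}, x→{u, y}, y→{w}; now {u, v, w, y}.
Read '0': u→{x}, v→{v}, w→{v, w, x}, y→{w}; now {v, w, x}.
Read '1': v→{u, v}, w→{t}, x→{t, u}; now {t, u, v}.
That set has 3 states.

3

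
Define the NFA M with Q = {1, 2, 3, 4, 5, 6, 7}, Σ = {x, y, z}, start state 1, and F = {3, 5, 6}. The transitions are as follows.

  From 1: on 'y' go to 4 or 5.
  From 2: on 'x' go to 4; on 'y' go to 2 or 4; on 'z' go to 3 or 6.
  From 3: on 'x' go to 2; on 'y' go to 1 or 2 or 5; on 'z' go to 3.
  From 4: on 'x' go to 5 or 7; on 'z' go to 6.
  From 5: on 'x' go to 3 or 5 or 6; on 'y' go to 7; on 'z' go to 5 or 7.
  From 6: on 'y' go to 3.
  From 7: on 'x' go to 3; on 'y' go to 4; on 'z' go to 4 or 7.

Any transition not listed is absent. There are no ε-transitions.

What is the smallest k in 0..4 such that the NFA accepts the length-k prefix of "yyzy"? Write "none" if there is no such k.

Start in {1}.
Read 'y': 1→{4, 5}; now {4, 5}.
None of the earlier sets intersect F, but {4, 5} does.

1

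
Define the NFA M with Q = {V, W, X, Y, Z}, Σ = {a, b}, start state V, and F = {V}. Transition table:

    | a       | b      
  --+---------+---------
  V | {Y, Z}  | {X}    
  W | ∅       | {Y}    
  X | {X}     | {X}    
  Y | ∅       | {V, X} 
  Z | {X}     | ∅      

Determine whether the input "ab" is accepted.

Yes

Start in {V}.
Read 'a': V→{Y, Z}; now {Y, Z}.
Read 'b': Y→{V, X}, Z→∅; now {V, X}.
The final set {V, X} contains the accepting state V.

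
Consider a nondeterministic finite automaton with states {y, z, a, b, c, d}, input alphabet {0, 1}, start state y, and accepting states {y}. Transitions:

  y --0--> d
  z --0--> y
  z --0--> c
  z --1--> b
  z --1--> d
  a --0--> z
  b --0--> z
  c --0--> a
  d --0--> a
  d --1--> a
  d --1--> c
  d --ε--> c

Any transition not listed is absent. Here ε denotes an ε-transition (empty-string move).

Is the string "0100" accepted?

Yes

Start in {y}.
Read '0': y→{d}; union {d}; ε-closure = {c, d}.
Read '1': c→∅, d→{a, c}; now {a, c}.
Read '0': a→{z}, c→{a}; now {z, a}.
Read '0': z→{y, c}, a→{z}; now {y, z, c}.
The final set {y, z, c} contains the accepting state y.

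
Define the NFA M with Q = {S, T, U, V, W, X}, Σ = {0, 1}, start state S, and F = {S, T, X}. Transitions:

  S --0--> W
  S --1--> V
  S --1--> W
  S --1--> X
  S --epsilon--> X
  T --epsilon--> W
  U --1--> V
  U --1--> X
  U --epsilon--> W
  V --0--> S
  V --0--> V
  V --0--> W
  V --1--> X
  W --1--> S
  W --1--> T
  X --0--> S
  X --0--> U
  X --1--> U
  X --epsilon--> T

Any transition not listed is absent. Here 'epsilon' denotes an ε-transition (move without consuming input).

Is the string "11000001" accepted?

Yes

Start: ε-closure({S}) = {S, T, W, X}.
Read '1': S→{V, W, X}, T→∅, W→{S, T}, X→{U}; now {S, T, U, V, W, X}.
Read '1': S→{V, W, X}, T→∅, U→{V, X}, V→{X}, W→{S, T}, X→{U}; now {S, T, U, V, W, X}.
Read '0': S→{W}, T→∅, U→∅, V→{S, V, W}, W→∅, X→{S, U}; union {S, U, V, W}; ε-closure = {S, T, U, V, W, X}.
Read '0': S→{W}, T→∅, U→∅, V→{S, V, W}, W→∅, X→{S, U}; union {S, U, V, W}; ε-closure = {S, T, U, V, W, X}.
Read '0': S→{W}, T→∅, U→∅, V→{S, V, W}, W→∅, X→{S, U}; union {S, U, V, W}; ε-closure = {S, T, U, V, W, X}.
Read '0': S→{W}, T→∅, U→∅, V→{S, V, W}, W→∅, X→{S, U}; union {S, U, V, W}; ε-closure = {S, T, U, V, W, X}.
Read '0': S→{W}, T→∅, U→∅, V→{S, V, W}, W→∅, X→{S, U}; union {S, U, V, W}; ε-closure = {S, T, U, V, W, X}.
Read '1': S→{V, W, X}, T→∅, U→{V, X}, V→{X}, W→{S, T}, X→{U}; now {S, T, U, V, W, X}.
The final set {S, T, U, V, W, X} contains the accepting states S, T, X.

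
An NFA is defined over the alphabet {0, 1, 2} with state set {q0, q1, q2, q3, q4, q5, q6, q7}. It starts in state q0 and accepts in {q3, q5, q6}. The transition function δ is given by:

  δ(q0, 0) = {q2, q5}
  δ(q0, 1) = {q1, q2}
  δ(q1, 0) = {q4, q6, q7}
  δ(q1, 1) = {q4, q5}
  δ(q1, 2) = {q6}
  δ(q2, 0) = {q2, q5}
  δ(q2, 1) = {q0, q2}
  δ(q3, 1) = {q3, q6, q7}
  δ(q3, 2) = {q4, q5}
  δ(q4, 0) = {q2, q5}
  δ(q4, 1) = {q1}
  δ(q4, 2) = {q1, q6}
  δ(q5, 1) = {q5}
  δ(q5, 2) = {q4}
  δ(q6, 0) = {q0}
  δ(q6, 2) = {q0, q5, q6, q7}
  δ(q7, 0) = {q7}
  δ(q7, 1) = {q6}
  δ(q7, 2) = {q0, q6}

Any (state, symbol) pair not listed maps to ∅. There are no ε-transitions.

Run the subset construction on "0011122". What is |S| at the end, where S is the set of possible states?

Start in {q0}.
Read '0': {q0} → {q2, q5}.
Read '0': {q2, q5} → {q2, q5}.
Read '1': {q2, q5} → {q0, q2, q5}.
Read '1': {q0, q2, q5} → {q0, q1, q2, q5}.
Read '1': {q0, q1, q2, q5} → {q0, q1, q2, q4, q5}.
Read '2': {q0, q1, q2, q4, q5} → {q1, q4, q6}.
Read '2': {q1, q4, q6} → {q0, q1, q5, q6, q7}.
That set has 5 states.

5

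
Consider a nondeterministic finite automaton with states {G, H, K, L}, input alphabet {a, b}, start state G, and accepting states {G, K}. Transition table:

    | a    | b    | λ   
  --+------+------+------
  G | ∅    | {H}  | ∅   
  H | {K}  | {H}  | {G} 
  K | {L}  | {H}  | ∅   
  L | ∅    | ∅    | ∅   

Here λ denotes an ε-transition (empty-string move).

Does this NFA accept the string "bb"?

Yes

Start in {G}.
Read 'b': {G} → {G, H}.
Read 'b': {G, H} → {G, H}.
The final set {G, H} contains the accepting state G.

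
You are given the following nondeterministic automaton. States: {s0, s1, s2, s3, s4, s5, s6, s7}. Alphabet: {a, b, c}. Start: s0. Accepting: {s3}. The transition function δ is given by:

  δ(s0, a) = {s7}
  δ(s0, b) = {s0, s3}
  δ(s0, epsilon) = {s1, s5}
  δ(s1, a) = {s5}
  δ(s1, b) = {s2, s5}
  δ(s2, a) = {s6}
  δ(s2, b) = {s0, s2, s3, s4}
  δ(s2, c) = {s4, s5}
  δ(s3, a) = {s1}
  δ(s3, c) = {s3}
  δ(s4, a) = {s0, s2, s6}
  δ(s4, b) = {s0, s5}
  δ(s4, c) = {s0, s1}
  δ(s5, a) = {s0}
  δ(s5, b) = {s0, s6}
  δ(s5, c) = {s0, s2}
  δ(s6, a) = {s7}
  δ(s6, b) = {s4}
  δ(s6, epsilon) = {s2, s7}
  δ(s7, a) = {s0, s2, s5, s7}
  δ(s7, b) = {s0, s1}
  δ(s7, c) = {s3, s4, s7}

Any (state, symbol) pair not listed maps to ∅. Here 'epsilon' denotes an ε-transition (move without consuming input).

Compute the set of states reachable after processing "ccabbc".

{s0, s1, s2, s3, s4, s5, s7}

Start: ε-closure({s0}) = {s0, s1, s5}.
Read 'c': s0→∅, s1→∅, s5→{s0, s2}; union {s0, s2}; ε-closure = {s0, s1, s2, s5}.
Read 'c': s0→∅, s1→∅, s2→{s4, s5}, s5→{s0, s2}; union {s0, s2, s4, s5}; ε-closure = {s0, s1, s2, s4, s5}.
Read 'a': s0→{s7}, s1→{s5}, s2→{s6}, s4→{s0, s2, s6}, s5→{s0}; union {s0, s2, s5, s6, s7}; ε-closure = {s0, s1, s2, s5, s6, s7}.
Read 'b': s0→{s0, s3}, s1→{s2, s5}, s2→{s0, s2, s3, s4}, s5→{s0, s6}, s6→{s4}, s7→{s0, s1}; union {s0, s1, s2, s3, s4, s5, s6}; ε-closure = {s0, s1, s2, s3, s4, s5, s6, s7}.
Read 'b': s0→{s0, s3}, s1→{s2, s5}, s2→{s0, s2, s3, s4}, s3→∅, s4→{s0, s5}, s5→{s0, s6}, s6→{s4}, s7→{s0, s1}; union {s0, s1, s2, s3, s4, s5, s6}; ε-closure = {s0, s1, s2, s3, s4, s5, s6, s7}.
Read 'c': s0→∅, s1→∅, s2→{s4, s5}, s3→{s3}, s4→{s0, s1}, s5→{s0, s2}, s6→∅, s7→{s3, s4, s7}; now {s0, s1, s2, s3, s4, s5, s7}.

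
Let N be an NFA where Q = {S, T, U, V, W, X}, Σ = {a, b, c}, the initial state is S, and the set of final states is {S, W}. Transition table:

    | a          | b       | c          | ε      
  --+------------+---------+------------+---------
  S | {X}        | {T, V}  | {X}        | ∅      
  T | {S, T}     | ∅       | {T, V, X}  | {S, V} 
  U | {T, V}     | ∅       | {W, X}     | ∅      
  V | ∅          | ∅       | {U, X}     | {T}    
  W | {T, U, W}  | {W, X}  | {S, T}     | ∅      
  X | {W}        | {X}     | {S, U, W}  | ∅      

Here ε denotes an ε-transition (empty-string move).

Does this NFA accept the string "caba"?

Start in {S}.
Read 'c': {S} → {X}.
Read 'a': {X} → {W}.
Read 'b': {W} → {W, X}.
Read 'a': {W, X} → {S, T, U, V, W}.
The final set {S, T, U, V, W} contains the accepting states S, W.

Yes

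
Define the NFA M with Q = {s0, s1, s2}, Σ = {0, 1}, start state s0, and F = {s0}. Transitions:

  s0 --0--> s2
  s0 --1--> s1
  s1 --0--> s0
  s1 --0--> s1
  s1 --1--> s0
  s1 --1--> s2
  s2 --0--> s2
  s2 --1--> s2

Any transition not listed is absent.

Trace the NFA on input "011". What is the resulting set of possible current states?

{s2}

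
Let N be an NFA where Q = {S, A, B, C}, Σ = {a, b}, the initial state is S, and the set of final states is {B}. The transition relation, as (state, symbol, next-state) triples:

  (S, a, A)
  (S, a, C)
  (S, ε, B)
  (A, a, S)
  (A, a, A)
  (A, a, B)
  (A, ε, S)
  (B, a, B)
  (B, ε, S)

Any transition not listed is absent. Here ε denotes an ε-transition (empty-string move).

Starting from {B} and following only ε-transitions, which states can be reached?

{S, B}

Begin with {B}.
ε-move B → S; add S.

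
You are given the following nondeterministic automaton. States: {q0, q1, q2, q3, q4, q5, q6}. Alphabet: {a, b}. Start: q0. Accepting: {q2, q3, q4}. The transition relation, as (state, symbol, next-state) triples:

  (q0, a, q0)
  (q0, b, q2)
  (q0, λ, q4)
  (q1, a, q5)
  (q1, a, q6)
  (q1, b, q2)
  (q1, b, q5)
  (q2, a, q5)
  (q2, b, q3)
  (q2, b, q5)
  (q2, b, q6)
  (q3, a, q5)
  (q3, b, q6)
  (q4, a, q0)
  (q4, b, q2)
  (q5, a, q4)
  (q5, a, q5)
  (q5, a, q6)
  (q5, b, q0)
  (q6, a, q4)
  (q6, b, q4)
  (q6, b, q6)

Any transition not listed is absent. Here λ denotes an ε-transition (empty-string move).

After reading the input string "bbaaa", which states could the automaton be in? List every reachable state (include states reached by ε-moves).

{q0, q4, q5, q6}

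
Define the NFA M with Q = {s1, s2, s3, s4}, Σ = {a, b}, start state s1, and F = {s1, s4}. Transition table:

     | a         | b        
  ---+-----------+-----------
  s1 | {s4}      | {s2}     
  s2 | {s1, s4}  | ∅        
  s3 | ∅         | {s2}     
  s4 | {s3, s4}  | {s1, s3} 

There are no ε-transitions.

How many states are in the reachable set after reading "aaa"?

2

Start in {s1}.
Read 'a': s1→{s4}; now {s4}.
Read 'a': s4→{s3, s4}; now {s3, s4}.
Read 'a': s3→∅, s4→{s3, s4}; now {s3, s4}.
That set has 2 states.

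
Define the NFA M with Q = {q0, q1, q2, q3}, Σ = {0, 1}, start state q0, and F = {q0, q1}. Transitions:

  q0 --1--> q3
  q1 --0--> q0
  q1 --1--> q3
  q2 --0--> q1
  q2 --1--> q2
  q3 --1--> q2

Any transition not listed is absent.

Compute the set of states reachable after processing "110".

{q1}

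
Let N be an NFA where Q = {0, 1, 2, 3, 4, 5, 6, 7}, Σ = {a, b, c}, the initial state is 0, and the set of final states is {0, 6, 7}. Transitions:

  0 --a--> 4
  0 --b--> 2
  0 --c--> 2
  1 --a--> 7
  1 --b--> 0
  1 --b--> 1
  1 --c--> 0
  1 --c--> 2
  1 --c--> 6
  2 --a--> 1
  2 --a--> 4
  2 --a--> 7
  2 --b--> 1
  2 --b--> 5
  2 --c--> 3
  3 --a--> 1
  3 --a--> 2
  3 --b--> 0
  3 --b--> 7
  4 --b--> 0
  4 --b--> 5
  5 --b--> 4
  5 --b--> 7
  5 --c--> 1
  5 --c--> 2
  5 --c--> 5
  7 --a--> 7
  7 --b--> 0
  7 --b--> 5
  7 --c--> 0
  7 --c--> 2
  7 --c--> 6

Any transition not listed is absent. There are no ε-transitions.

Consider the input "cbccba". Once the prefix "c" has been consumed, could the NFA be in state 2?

Yes

Start in {0}.
Read 'c': 0→{2}; now {2}.
State 2 is in {2}.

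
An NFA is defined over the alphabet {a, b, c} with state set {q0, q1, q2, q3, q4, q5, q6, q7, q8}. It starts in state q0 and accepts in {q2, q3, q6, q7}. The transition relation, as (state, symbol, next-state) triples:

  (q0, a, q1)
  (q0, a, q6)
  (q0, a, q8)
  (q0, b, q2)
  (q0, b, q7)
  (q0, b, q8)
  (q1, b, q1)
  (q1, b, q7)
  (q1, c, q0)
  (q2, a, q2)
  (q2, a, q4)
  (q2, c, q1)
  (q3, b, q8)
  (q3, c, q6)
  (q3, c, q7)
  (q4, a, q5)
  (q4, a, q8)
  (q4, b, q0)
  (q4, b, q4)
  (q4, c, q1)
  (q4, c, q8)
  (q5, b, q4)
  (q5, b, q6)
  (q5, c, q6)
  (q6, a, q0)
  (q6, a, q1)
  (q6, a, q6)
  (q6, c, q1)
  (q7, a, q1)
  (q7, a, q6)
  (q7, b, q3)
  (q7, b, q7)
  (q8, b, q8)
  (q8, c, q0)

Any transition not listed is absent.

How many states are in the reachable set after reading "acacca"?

3

Start in {q0}.
Read 'a': q0→{q1, q6, q8}; now {q1, q6, q8}.
Read 'c': q1→{q0}, q6→{q1}, q8→{q0}; now {q0, q1}.
Read 'a': q0→{q1, q6, q8}, q1→∅; now {q1, q6, q8}.
Read 'c': q1→{q0}, q6→{q1}, q8→{q0}; now {q0, q1}.
Read 'c': q0→∅, q1→{q0}; now {q0}.
Read 'a': q0→{q1, q6, q8}; now {q1, q6, q8}.
That set has 3 states.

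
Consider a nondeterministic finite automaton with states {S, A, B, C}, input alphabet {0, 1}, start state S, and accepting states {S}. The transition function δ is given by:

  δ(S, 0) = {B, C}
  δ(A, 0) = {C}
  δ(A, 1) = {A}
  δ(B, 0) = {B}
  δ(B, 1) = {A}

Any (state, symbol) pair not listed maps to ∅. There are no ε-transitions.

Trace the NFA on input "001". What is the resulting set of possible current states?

{A}

Start in {S}.
Read '0': S→{B, C}; now {B, C}.
Read '0': B→{B}, C→∅; now {B}.
Read '1': B→{A}; now {A}.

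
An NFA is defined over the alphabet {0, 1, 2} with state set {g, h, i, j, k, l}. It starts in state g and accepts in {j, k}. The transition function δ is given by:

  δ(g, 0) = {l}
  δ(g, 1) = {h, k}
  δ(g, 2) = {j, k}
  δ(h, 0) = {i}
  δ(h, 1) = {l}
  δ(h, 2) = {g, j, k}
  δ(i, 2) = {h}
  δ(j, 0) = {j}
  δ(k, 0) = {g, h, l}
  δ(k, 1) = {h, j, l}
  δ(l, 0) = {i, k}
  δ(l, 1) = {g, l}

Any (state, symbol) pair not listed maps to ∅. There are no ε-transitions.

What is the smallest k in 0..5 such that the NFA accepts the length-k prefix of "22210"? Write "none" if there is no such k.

1

Start in {g}.
Read '2': {g} → {j, k}.
None of the earlier sets intersect F, but {j, k} does.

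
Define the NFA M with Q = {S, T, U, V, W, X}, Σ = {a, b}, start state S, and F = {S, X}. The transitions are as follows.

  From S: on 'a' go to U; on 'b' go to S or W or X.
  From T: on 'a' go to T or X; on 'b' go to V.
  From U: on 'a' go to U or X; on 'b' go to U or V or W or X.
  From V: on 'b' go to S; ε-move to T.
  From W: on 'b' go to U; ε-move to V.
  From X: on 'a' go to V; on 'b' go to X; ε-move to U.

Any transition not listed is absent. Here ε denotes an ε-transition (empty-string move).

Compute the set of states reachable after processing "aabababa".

{T, U, V, X}

Start in {S}.
Read 'a': {S} → {U}.
Read 'a': {U} → {U, X}.
Read 'b': {U, X} → {T, U, V, W, X}.
Read 'a': {T, U, V, W, X} → {T, U, V, X}.
Read 'b': {T, U, V, X} → {S, T, U, V, W, X}.
Read 'a': {S, T, U, V, W, X} → {T, U, V, X}.
Read 'b': {T, U, V, X} → {S, T, U, V, W, X}.
Read 'a': {S, T, U, V, W, X} → {T, U, V, X}.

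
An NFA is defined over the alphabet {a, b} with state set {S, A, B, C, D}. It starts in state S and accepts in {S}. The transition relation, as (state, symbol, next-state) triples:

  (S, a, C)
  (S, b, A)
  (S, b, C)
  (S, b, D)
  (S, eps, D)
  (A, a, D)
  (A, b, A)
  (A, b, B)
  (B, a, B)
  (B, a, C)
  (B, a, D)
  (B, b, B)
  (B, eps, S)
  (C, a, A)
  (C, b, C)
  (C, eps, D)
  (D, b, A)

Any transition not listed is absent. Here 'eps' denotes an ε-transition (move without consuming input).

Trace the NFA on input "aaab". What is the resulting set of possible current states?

Start: ε-closure({S}) = {S, D}.
Read 'a': S→{C}, D→∅; union {C}; ε-closure = {C, D}.
Read 'a': C→{A}, D→∅; now {A}.
Read 'a': A→{D}; now {D}.
Read 'b': D→{A}; now {A}.

{A}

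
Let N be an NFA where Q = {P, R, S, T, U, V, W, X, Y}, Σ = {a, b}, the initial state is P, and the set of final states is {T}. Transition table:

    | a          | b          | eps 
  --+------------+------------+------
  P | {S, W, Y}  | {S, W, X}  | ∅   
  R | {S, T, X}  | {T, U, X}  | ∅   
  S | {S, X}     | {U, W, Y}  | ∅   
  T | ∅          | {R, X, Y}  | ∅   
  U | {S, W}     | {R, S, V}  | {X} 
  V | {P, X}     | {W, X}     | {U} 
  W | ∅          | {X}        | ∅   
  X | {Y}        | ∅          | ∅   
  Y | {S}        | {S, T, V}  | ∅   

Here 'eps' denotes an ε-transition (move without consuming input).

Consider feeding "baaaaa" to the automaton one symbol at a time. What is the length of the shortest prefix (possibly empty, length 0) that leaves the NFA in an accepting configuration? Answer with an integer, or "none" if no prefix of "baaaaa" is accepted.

none

Start in {P}.
Read 'b': P→{S, W, X}; now {S, W, X}.
Read 'a': S→{S, X}, W→∅, X→{Y}; now {S, X, Y}.
Read 'a': S→{S, X}, X→{Y}, Y→{S}; now {S, X, Y}.
Read 'a': S→{S, X}, X→{Y}, Y→{S}; now {S, X, Y}.
Read 'a': S→{S, X}, X→{Y}, Y→{S}; now {S, X, Y}.
Read 'a': S→{S, X}, X→{Y}, Y→{S}; now {S, X, Y}.
No reachable set along the way intersects F.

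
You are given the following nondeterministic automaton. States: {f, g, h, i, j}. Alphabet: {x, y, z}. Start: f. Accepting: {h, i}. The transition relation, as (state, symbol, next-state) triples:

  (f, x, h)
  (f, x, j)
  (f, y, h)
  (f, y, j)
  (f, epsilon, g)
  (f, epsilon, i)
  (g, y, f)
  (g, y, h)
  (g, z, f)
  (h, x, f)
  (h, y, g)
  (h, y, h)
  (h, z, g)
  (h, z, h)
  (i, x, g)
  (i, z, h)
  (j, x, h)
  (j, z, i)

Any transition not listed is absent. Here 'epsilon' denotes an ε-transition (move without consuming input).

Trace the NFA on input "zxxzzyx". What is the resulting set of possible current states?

Start: ε-closure({f}) = {f, g, i}.
Read 'z': {f, g, i} → {f, g, h, i}.
Read 'x': {f, g, h, i} → {f, g, h, i, j}.
Read 'x': {f, g, h, i, j} → {f, g, h, i, j}.
Read 'z': {f, g, h, i, j} → {f, g, h, i}.
Read 'z': {f, g, h, i} → {f, g, h, i}.
Read 'y': {f, g, h, i} → {f, g, h, i, j}.
Read 'x': {f, g, h, i, j} → {f, g, h, i, j}.

{f, g, h, i, j}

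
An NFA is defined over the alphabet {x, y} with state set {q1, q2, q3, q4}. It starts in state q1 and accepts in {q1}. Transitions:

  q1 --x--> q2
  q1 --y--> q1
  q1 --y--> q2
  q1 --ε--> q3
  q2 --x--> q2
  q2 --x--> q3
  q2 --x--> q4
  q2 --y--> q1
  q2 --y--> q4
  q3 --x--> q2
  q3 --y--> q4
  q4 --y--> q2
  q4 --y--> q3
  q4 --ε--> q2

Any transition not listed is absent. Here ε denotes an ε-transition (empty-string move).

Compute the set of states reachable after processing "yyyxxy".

Start: ε-closure({q1}) = {q1, q3}.
Read 'y': {q1, q3} → {q1, q2, q3, q4}.
Read 'y': {q1, q2, q3, q4} → {q1, q2, q3, q4}.
Read 'y': {q1, q2, q3, q4} → {q1, q2, q3, q4}.
Read 'x': {q1, q2, q3, q4} → {q2, q3, q4}.
Read 'x': {q2, q3, q4} → {q2, q3, q4}.
Read 'y': {q2, q3, q4} → {q1, q2, q3, q4}.

{q1, q2, q3, q4}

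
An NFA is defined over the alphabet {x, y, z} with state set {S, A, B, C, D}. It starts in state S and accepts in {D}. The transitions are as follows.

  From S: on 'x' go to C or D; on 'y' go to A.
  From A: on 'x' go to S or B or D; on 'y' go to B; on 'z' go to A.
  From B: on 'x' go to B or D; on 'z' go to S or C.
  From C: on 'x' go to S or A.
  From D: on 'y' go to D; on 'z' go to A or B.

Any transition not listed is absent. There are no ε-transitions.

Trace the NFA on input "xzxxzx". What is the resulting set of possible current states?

{S, A, B, C, D}

Start in {S}.
Read 'x': {S} → {C, D}.
Read 'z': {C, D} → {A, B}.
Read 'x': {A, B} → {S, B, D}.
Read 'x': {S, B, D} → {B, C, D}.
Read 'z': {B, C, D} → {S, A, B, C}.
Read 'x': {S, A, B, C} → {S, A, B, C, D}.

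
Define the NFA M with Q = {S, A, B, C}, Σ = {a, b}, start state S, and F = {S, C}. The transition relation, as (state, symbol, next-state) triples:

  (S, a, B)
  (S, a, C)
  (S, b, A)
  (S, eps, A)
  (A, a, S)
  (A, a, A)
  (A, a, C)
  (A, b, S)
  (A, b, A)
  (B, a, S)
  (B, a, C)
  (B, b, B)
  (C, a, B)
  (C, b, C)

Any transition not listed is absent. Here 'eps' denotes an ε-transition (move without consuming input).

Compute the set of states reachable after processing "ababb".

Start: ε-closure({S}) = {S, A}.
Read 'a': {S, A} → {S, A, B, C}.
Read 'b': {S, A, B, C} → {S, A, B, C}.
Read 'a': {S, A, B, C} → {S, A, B, C}.
Read 'b': {S, A, B, C} → {S, A, B, C}.
Read 'b': {S, A, B, C} → {S, A, B, C}.

{S, A, B, C}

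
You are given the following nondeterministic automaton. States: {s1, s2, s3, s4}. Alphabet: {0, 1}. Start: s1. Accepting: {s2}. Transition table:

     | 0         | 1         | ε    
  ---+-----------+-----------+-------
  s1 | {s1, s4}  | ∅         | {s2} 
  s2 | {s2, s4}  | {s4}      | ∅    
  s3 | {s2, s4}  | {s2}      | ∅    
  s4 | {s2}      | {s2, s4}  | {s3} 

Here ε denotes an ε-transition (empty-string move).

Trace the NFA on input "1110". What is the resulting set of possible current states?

Start: ε-closure({s1}) = {s1, s2}.
Read '1': {s1, s2} → {s3, s4}.
Read '1': {s3, s4} → {s2, s3, s4}.
Read '1': {s2, s3, s4} → {s2, s3, s4}.
Read '0': {s2, s3, s4} → {s2, s3, s4}.

{s2, s3, s4}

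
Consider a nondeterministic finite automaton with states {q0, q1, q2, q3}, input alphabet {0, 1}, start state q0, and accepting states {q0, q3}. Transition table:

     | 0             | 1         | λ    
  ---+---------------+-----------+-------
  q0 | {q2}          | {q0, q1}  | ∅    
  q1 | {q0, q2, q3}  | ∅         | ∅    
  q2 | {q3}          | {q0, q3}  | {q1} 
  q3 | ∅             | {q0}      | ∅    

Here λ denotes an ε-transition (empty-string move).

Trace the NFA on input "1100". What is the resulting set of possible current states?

{q0, q1, q2, q3}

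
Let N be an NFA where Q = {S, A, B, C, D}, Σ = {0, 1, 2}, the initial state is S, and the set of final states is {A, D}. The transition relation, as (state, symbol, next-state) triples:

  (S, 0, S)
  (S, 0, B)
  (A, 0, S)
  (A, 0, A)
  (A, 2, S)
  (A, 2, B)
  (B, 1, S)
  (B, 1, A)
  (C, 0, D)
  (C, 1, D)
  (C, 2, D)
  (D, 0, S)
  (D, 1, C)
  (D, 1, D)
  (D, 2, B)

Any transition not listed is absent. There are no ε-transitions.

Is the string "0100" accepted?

Yes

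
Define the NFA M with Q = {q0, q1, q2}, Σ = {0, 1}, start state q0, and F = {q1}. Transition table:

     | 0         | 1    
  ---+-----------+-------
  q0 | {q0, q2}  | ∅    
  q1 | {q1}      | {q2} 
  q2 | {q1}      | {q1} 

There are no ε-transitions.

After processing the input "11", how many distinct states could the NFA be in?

0

Start in {q0}.
Read '1': {q0} → ∅.
The set is empty and remains empty for the remaining 1 symbol.
That set has 0 states.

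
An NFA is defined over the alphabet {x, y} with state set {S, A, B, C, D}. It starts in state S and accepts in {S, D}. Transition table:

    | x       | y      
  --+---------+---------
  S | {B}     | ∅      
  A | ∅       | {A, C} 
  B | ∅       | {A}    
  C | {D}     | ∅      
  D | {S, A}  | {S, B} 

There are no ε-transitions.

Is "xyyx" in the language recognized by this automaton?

Start in {S}.
Read 'x': {S} → {B}.
Read 'y': {B} → {A}.
Read 'y': {A} → {A, C}.
Read 'x': {A, C} → {D}.
The final set {D} contains the accepting state D.

Yes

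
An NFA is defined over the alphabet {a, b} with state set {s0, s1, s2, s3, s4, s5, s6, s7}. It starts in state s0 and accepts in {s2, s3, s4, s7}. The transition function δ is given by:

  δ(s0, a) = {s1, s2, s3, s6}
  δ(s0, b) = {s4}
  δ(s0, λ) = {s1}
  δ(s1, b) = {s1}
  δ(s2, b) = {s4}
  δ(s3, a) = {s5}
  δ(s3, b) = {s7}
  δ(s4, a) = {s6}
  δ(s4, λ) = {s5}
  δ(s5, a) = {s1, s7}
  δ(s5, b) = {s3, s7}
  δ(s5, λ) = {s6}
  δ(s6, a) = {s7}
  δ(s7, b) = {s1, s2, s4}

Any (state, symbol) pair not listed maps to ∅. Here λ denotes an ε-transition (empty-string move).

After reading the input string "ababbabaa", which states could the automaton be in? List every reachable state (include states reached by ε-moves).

Start: ε-closure({s0}) = {s0, s1}.
Read 'a': s0→{s1, s2, s3, s6}, s1→∅; now {s1, s2, s3, s6}.
Read 'b': s1→{s1}, s2→{s4}, s3→{s7}, s6→∅; union {s1, s4, s7}; ε-closure = {s1, s4, s5, s6, s7}.
Read 'a': s1→∅, s4→{s6}, s5→{s1, s7}, s6→{s7}, s7→∅; now {s1, s6, s7}.
Read 'b': s1→{s1}, s6→∅, s7→{s1, s2, s4}; union {s1, s2, s4}; ε-closure = {s1, s2, s4, s5, s6}.
Read 'b': s1→{s1}, s2→{s4}, s4→∅, s5→{s3, s7}, s6→∅; union {s1, s3, s4, s7}; ε-closure = {s1, s3, s4, s5, s6, s7}.
Read 'a': s1→∅, s3→{s5}, s4→{s6}, s5→{s1, s7}, s6→{s7}, s7→∅; now {s1, s5, s6, s7}.
Read 'b': s1→{s1}, s5→{s3, s7}, s6→∅, s7→{s1, s2, s4}; union {s1, s2, s3, s4, s7}; ε-closure = {s1, s2, s3, s4, s5, s6, s7}.
Read 'a': s1→∅, s2→∅, s3→{s5}, s4→{s6}, s5→{s1, s7}, s6→{s7}, s7→∅; now {s1, s5, s6, s7}.
Read 'a': s1→∅, s5→{s1, s7}, s6→{s7}, s7→∅; now {s1, s7}.

{s1, s7}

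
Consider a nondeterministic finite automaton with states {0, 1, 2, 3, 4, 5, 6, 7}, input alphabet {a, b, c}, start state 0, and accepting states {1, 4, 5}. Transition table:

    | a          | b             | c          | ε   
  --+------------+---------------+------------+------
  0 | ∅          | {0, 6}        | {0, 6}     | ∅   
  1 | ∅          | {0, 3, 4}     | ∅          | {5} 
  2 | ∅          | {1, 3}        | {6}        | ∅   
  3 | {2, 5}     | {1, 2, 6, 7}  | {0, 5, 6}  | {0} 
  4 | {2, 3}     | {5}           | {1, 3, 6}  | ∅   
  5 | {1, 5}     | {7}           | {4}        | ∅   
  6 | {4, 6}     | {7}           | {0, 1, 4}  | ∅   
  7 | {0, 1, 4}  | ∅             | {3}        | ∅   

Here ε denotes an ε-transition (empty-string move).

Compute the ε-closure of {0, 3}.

Begin with {0, 3}.
No ε-moves leave this set, so the closure equals the set itself.

{0, 3}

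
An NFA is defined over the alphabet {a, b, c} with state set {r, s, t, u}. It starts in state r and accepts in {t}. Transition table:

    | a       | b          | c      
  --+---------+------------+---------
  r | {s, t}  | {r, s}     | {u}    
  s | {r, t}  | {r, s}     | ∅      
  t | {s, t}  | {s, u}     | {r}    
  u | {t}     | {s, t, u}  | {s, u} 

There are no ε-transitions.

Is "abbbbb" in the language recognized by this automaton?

Yes

Start in {r}.
Read 'a': {r} → {s, t}.
Read 'b': {s, t} → {r, s, u}.
Read 'b': {r, s, u} → {r, s, t, u}.
Read 'b': {r, s, t, u} → {r, s, t, u}.
Read 'b': {r, s, t, u} → {r, s, t, u}.
Read 'b': {r, s, t, u} → {r, s, t, u}.
The final set {r, s, t, u} contains the accepting state t.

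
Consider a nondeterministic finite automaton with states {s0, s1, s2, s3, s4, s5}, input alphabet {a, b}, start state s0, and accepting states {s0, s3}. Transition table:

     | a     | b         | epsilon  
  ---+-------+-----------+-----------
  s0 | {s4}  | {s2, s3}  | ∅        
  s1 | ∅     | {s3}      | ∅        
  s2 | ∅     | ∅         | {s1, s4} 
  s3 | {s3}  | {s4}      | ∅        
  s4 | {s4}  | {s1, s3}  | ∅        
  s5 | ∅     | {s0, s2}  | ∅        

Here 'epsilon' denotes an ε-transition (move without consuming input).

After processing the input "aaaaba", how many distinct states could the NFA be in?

1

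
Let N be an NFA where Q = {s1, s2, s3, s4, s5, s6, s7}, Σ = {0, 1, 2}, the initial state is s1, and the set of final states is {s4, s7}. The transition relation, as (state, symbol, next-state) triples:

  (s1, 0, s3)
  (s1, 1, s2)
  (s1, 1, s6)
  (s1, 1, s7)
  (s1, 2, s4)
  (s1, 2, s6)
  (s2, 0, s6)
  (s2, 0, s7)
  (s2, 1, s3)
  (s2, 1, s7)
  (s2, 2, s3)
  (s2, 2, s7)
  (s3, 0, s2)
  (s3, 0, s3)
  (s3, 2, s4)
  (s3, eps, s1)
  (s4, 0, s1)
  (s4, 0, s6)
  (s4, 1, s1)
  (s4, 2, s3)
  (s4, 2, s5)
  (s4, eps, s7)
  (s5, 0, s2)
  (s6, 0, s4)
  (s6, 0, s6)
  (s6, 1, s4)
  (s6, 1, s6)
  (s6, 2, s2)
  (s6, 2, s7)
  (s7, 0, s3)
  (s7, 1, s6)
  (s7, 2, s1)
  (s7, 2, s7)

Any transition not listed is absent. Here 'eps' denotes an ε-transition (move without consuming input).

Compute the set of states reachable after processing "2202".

{s1, s2, s3, s4, s6, s7}

Start in {s1}.
Read '2': s1→{s4, s6}; union {s4, s6}; ε-closure = {s4, s6, s7}.
Read '2': s4→{s3, s5}, s6→{s2, s7}, s7→{s1, s7}; now {s1, s2, s3, s5, s7}.
Read '0': s1→{s3}, s2→{s6, s7}, s3→{s2, s3}, s5→{s2}, s7→{s3}; union {s2, s3, s6, s7}; ε-closure = {s1, s2, s3, s6, s7}.
Read '2': s1→{s4, s6}, s2→{s3, s7}, s3→{s4}, s6→{s2, s7}, s7→{s1, s7}; now {s1, s2, s3, s4, s6, s7}.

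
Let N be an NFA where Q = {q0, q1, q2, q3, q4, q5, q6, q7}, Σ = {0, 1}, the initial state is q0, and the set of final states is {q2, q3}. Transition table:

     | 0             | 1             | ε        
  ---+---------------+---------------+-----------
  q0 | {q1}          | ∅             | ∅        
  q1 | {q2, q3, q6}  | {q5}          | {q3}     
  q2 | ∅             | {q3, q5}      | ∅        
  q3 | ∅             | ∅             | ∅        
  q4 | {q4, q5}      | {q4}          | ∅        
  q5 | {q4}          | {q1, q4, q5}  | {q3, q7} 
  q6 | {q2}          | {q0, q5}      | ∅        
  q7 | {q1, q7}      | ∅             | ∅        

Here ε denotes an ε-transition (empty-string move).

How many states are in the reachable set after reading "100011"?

0

Start in {q0}.
Read '1': q0→∅; now ∅.
The set is empty and remains empty for the remaining 5 symbols.
That set has 0 states.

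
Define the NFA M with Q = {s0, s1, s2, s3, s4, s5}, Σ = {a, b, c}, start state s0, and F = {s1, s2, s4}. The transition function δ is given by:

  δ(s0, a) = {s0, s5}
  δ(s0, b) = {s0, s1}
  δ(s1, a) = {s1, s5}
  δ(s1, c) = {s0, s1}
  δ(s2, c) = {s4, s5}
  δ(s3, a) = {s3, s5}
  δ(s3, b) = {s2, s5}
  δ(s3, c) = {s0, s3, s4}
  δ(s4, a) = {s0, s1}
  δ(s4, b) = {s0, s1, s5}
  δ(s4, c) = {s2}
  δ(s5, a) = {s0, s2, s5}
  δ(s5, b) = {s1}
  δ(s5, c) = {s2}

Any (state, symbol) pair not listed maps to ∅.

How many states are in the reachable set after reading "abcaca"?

3

Start in {s0}.
Read 'a': {s0} → {s0, s5}.
Read 'b': {s0, s5} → {s0, s1}.
Read 'c': {s0, s1} → {s0, s1}.
Read 'a': {s0, s1} → {s0, s1, s5}.
Read 'c': {s0, s1, s5} → {s0, s1, s2}.
Read 'a': {s0, s1, s2} → {s0, s1, s5}.
That set has 3 states.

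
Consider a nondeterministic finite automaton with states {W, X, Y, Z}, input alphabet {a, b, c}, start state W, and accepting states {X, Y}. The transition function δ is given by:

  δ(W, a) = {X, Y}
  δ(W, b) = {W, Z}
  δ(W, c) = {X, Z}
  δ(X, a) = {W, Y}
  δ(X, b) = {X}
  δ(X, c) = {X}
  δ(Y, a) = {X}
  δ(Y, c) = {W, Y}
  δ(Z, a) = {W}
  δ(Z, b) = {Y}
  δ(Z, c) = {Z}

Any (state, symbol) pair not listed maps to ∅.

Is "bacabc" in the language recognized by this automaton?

Start in {W}.
Read 'b': W→{W, Z}; now {W, Z}.
Read 'a': W→{X, Y}, Z→{W}; now {W, X, Y}.
Read 'c': W→{X, Z}, X→{X}, Y→{W, Y}; now {W, X, Y, Z}.
Read 'a': W→{X, Y}, X→{W, Y}, Y→{X}, Z→{W}; now {W, X, Y}.
Read 'b': W→{W, Z}, X→{X}, Y→∅; now {W, X, Z}.
Read 'c': W→{X, Z}, X→{X}, Z→{Z}; now {X, Z}.
The final set {X, Z} contains the accepting state X.

Yes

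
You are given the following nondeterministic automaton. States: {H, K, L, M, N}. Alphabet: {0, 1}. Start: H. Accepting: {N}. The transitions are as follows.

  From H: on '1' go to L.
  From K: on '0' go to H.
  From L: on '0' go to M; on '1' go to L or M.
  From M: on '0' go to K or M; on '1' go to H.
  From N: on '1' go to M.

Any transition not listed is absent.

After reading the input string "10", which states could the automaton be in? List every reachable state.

{M}

Start in {H}.
Read '1': H→{L}; now {L}.
Read '0': L→{M}; now {M}.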